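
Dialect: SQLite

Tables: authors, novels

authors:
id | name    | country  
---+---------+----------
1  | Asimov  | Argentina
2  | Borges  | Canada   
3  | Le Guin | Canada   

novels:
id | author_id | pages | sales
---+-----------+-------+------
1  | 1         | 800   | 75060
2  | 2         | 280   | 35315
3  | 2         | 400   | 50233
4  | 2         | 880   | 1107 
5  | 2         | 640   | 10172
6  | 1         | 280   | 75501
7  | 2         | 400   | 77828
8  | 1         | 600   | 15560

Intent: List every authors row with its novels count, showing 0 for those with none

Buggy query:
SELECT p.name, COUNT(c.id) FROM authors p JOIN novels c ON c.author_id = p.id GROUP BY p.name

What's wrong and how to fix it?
Bug: An inner join excludes parents with zero children

Fix: Use LEFT JOIN so parents without children still appear (COUNT(c.id) gives 0)

Corrected query:
SELECT p.name, COUNT(c.id) FROM authors p LEFT JOIN novels c ON c.author_id = p.id GROUP BY p.name

Result:
name    | COUNT(c.id)
--------+------------
Asimov  | 3          
Borges  | 5          
Le Guin | 0          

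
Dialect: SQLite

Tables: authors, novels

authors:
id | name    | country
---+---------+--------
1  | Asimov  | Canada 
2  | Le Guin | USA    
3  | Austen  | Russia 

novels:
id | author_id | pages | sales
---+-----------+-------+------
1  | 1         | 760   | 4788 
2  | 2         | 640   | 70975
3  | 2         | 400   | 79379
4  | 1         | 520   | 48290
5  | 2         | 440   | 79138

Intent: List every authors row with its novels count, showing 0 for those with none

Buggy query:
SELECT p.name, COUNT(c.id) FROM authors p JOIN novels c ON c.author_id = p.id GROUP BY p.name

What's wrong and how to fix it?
Bug: INNER JOIN drops authors rows that have no matching novels rows

Fix: Switch to LEFT JOIN to retain unmatched parent rows

Corrected query:
SELECT p.name, COUNT(c.id) FROM authors p LEFT JOIN novels c ON c.author_id = p.id GROUP BY p.name

Result:
name    | COUNT(c.id)
--------+------------
Asimov  | 2          
Austen  | 0          
Le Guin | 3          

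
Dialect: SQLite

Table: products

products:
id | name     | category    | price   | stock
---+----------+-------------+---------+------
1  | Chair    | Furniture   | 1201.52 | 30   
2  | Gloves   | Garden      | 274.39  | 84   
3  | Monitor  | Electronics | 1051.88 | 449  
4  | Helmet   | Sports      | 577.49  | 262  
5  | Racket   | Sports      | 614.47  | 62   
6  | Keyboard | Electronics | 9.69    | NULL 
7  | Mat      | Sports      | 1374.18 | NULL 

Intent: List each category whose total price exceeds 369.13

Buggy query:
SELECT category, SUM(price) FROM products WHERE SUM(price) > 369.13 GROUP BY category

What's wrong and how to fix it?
Bug: Aggregate functions cannot appear in a WHERE clause

Fix: Move the aggregate condition to a HAVING clause

Corrected query:
SELECT category, SUM(price) FROM products GROUP BY category HAVING SUM(price) > 369.13

Result:
category    | SUM(price)
------------+-----------
Electronics | 1061.57   
Furniture   | 1201.52   
Sports      | 2566.14   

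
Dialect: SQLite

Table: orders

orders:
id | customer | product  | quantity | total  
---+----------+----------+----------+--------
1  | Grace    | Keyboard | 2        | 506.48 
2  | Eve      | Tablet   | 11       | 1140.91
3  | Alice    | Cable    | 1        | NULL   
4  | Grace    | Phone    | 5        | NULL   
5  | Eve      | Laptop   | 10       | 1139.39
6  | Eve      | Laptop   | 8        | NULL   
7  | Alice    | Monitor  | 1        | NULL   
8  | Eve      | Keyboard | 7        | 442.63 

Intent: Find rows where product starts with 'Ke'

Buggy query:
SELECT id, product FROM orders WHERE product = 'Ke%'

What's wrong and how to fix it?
Bug: Wildcards only work with LIKE; '=' treats '%' as a literal character

Fix: Use LIKE for wildcard pattern matching

Corrected query:
SELECT id, product FROM orders WHERE product LIKE 'Ke%'

Result:
id | product 
---+---------
1  | Keyboard
8  | Keyboard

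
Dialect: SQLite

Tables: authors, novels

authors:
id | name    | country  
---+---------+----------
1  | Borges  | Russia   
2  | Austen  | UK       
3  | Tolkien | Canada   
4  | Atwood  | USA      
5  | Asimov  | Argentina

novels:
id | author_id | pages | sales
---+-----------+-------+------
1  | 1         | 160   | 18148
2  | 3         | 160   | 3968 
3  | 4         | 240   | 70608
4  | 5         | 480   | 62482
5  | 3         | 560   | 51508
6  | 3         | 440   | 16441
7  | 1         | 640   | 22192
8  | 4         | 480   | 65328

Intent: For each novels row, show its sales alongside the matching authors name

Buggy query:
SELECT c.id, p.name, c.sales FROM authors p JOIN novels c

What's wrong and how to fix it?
Bug: Missing join condition: each novels row is matched to all authors rows instead of just its own

Fix: Specify the join condition linking the foreign key to the parent id

Corrected query:
SELECT c.id, p.name, c.sales FROM authors p JOIN novels c ON c.author_id = p.id

Result:
id | name    | sales
---+---------+------
1  | Borges  | 18148
2  | Tolkien | 3968 
3  | Atwood  | 70608
4  | Asimov  | 62482
5  | Tolkien | 51508
6  | Tolkien | 16441
7  | Borges  | 22192
8  | Atwood  | 65328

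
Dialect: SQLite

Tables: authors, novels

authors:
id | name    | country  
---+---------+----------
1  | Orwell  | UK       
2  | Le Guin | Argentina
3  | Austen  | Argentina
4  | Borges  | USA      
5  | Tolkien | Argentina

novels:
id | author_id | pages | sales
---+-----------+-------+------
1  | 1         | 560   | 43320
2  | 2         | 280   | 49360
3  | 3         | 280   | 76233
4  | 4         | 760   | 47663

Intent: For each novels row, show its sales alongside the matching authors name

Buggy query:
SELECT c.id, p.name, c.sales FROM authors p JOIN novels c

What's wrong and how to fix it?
Bug: JOIN with no ON clause produces a cartesian product; every novels row pairs with every authors row

Fix: Specify the join condition linking the foreign key to the parent id

Corrected query:
SELECT c.id, p.name, c.sales FROM authors p JOIN novels c ON c.author_id = p.id

Result:
id | name    | sales
---+---------+------
1  | Orwell  | 43320
2  | Le Guin | 49360
3  | Austen  | 76233
4  | Borges  | 47663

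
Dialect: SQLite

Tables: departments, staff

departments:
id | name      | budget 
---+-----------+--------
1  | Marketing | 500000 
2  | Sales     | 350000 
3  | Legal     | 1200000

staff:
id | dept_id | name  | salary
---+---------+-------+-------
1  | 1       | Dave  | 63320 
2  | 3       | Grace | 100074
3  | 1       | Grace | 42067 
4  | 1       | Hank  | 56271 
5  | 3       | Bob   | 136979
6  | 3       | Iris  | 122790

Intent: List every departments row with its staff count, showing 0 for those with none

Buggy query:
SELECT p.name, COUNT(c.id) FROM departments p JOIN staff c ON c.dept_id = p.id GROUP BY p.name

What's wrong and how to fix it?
Bug: INNER JOIN drops departments rows that have no matching staff rows

Fix: Use LEFT JOIN so parents without children still appear (COUNT(c.id) gives 0)

Corrected query:
SELECT p.name, COUNT(c.id) FROM departments p LEFT JOIN staff c ON c.dept_id = p.id GROUP BY p.name

Result:
name      | COUNT(c.id)
----------+------------
Legal     | 3          
Marketing | 3          
Sales     | 0          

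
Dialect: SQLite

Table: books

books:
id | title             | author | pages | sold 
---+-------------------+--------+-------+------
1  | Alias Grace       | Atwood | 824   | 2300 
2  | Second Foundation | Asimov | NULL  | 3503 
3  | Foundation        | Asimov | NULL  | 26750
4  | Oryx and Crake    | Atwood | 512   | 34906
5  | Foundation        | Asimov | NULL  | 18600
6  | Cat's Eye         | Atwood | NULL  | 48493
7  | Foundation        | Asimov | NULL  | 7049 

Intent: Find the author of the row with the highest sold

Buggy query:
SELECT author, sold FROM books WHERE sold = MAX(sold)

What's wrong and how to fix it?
Bug: MAX(sold) is an aggregate and cannot be used directly in WHERE

Fix: Use a subquery: WHERE sold = (SELECT MAX(sold) FROM books)

Corrected query:
SELECT author, sold FROM books WHERE sold = (SELECT MAX(sold) FROM books)

Result:
author | sold 
-------+------
Atwood | 48493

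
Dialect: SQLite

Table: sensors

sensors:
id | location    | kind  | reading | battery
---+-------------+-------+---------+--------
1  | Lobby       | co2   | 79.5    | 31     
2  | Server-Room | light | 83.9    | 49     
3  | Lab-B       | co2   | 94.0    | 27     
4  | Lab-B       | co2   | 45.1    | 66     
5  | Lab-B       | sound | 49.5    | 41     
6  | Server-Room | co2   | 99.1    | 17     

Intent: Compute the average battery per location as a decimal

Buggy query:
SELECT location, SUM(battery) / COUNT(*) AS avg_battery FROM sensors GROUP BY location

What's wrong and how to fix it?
Bug: SUM(battery) and COUNT(*) are both integers; the division truncates the fractional part

Fix: Cast one side to REAL so the division keeps the fractional part

Corrected query:
SELECT location, SUM(battery) * 1.0 / COUNT(*) AS avg_battery FROM sensors GROUP BY location

Result:
location    | avg_battery
------------+------------
Lab-B       | 44.666667  
Lobby       | 31         
Server-Room | 33         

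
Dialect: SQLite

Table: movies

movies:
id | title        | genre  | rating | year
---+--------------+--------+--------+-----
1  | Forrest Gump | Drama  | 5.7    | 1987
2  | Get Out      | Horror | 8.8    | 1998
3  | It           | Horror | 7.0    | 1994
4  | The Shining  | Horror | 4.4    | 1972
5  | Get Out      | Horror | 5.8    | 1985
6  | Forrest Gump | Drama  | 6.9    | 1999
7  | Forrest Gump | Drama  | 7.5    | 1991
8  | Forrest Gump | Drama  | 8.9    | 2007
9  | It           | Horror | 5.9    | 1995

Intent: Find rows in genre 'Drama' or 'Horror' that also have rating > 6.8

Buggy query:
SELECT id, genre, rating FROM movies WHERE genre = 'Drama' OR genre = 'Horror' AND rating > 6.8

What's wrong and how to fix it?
Bug: Without parentheses, AND is evaluated before OR, so the rating filter only applies to the 'Horror' branch

Fix: Group the OR with parentheses (or use IN), then AND the threshold

Corrected query:
SELECT id, genre, rating FROM movies WHERE (genre = 'Drama' OR genre = 'Horror') AND rating > 6.8

Result:
id | genre  | rating
---+--------+-------
2  | Horror | 8.8   
3  | Horror | 7     
6  | Drama  | 6.9   
7  | Drama  | 7.5   
8  | Drama  | 8.9   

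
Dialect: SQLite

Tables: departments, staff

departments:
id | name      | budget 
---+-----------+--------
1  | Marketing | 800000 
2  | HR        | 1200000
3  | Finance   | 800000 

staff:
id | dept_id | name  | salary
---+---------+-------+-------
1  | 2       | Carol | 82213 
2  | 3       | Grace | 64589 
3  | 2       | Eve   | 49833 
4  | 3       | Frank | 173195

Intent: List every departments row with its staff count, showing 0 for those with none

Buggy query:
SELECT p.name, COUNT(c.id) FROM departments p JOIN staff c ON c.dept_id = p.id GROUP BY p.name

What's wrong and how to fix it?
Bug: INNER JOIN drops departments rows that have no matching staff rows

Fix: Switch to LEFT JOIN to retain unmatched parent rows

Corrected query:
SELECT p.name, COUNT(c.id) FROM departments p LEFT JOIN staff c ON c.dept_id = p.id GROUP BY p.name

Result:
name      | COUNT(c.id)
----------+------------
Finance   | 2          
HR        | 2          
Marketing | 0          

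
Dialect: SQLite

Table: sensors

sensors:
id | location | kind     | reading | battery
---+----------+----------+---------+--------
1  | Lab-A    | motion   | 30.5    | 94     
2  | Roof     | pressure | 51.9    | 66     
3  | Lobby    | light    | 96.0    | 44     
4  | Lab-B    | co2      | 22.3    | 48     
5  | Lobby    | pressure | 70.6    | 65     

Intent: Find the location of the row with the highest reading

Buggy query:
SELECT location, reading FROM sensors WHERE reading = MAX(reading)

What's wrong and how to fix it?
Bug: MAX(reading) is an aggregate and cannot be used directly in WHERE

Fix: Wrap MAX in a scalar subquery so WHERE compares against a single value

Corrected query:
SELECT location, reading FROM sensors WHERE reading = (SELECT MAX(reading) FROM sensors)

Result:
location | reading
---------+--------
Lobby    | 96     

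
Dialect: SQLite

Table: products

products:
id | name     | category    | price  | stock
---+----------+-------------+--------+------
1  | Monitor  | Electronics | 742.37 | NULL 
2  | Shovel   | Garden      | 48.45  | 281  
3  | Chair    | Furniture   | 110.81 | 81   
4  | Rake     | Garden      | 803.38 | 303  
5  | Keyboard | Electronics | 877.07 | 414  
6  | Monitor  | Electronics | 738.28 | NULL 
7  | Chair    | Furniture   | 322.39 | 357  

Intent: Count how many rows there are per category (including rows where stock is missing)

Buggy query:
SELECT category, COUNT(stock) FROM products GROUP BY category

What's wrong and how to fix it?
Bug: COUNT(stock) skips NULLs, so groups with missing stock are undercounted

Fix: Use COUNT(*) to count all rows regardless of NULL

Corrected query:
SELECT category, COUNT(*) FROM products GROUP BY category

Result:
category    | COUNT(*)
------------+---------
Electronics | 3       
Furniture   | 2       
Garden      | 2       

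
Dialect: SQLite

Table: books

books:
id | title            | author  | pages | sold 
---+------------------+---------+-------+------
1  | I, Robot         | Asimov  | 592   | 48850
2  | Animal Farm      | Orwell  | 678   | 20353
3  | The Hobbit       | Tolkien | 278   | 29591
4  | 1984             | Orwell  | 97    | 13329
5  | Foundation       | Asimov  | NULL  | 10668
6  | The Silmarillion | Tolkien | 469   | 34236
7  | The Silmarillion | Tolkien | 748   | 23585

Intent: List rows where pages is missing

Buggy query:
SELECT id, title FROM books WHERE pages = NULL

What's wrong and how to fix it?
Bug: Comparing to NULL with '=' never matches; NULL = NULL is unknown, not true

Fix: Use IS NULL to test for NULL

Corrected query:
SELECT id, title FROM books WHERE pages IS NULL

Result:
id | title     
---+-----------
5  | Foundation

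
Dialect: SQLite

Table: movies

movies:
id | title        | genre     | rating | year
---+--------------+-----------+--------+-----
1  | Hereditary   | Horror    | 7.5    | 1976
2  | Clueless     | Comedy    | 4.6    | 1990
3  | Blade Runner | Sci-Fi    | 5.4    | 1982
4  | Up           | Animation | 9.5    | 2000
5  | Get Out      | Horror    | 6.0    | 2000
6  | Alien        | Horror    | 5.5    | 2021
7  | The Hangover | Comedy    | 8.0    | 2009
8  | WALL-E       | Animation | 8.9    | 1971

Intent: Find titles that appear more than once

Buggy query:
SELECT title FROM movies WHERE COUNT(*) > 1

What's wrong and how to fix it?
Bug: WHERE can't reference COUNT(*); aggregates are computed after WHERE

Fix: Group first, then use HAVING for the count condition

Corrected query:
SELECT title FROM movies GROUP BY title HAVING COUNT(*) > 1

Result:
(no rows)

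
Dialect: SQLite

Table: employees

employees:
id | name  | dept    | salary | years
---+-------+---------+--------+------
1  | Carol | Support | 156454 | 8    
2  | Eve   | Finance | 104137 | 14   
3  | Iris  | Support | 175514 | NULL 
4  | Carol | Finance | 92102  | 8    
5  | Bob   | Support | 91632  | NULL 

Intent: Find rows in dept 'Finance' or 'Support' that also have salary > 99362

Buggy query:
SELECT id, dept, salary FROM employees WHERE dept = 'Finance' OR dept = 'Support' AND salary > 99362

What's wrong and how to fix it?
Bug: AND binds tighter than OR, so this parses as dept = 'Finance' OR (dept = 'Support' AND salary > 99362)

Fix: Group the OR with parentheses (or use IN), then AND the threshold

Corrected query:
SELECT id, dept, salary FROM employees WHERE (dept = 'Finance' OR dept = 'Support') AND salary > 99362

Result:
id | dept    | salary
---+---------+-------
1  | Support | 156454
2  | Finance | 104137
3  | Support | 175514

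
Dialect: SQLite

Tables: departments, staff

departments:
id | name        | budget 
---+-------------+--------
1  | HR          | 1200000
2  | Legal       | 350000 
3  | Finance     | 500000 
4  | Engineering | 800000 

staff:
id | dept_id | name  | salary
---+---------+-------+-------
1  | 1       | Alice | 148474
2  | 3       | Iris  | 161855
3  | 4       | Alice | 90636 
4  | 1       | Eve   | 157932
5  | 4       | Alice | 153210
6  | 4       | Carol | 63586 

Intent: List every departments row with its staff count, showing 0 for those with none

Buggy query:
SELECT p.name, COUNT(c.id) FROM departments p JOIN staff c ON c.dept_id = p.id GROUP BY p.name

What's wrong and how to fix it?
Bug: An inner join excludes parents with zero children

Fix: Switch to LEFT JOIN to retain unmatched parent rows

Corrected query:
SELECT p.name, COUNT(c.id) FROM departments p LEFT JOIN staff c ON c.dept_id = p.id GROUP BY p.name

Result:
name        | COUNT(c.id)
------------+------------
Engineering | 3          
Finance     | 1          
HR          | 2          
Legal       | 0          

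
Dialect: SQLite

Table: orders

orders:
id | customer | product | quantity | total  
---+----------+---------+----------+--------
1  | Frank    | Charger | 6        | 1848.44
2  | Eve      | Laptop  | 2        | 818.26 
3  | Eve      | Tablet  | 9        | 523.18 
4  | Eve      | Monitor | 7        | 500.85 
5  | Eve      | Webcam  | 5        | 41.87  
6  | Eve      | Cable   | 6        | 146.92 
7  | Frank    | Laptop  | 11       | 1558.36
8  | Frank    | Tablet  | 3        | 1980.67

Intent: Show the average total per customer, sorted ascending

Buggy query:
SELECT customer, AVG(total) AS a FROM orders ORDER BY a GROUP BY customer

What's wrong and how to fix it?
Bug: ORDER BY appears before GROUP BY; SQL clause order requires GROUP BY first

Fix: Move ORDER BY to the end, after GROUP BY

Corrected query:
SELECT customer, AVG(total) AS a FROM orders GROUP BY customer ORDER BY a

Result:
customer | a          
---------+------------
Eve      | 406.216    
Frank    | 1795.823333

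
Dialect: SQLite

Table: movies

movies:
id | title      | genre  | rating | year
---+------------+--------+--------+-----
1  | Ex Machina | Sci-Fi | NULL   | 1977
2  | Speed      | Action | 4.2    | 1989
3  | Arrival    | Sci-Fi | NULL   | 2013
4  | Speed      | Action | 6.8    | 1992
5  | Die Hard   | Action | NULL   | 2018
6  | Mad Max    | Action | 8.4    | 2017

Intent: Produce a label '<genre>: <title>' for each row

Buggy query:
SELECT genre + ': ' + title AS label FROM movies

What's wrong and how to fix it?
Bug: '+' is numeric addition; on text columns SQLite converts them to 0 instead of concatenating

Fix: Replace + with || to concatenate text

Corrected query:
SELECT genre || ': ' || title AS label FROM movies

Result:
label             
------------------
Sci-Fi: Ex Machina
Action: Speed     
Sci-Fi: Arrival   
Action: Speed     
Action: Die Hard  
Action: Mad Max   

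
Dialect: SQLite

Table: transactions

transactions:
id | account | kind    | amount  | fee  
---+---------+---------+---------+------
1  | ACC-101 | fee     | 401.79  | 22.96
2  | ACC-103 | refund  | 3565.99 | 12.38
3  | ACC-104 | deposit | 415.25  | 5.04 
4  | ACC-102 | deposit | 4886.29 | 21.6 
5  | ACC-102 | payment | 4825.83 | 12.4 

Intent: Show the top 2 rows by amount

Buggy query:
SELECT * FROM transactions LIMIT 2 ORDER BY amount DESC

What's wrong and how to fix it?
Bug: LIMIT must come after ORDER BY

Fix: Sort with ORDER BY, then apply LIMIT

Corrected query:
SELECT * FROM transactions ORDER BY amount DESC LIMIT 2

Result:
id | account | kind    | amount  | fee 
---+---------+---------+---------+-----
4  | ACC-102 | deposit | 4886.29 | 21.6
5  | ACC-102 | payment | 4825.83 | 12.4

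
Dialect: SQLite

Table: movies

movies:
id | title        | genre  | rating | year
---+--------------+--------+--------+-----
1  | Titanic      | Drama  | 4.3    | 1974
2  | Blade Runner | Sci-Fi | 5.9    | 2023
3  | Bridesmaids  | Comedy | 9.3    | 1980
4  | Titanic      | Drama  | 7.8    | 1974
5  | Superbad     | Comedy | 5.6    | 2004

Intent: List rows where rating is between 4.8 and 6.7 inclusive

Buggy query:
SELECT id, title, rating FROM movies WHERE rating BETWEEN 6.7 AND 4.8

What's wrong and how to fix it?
Bug: BETWEEN expects the lower bound first; with 6.7 AND 4.8 the range is empty

Fix: Swap the bounds so the smaller value comes first

Corrected query:
SELECT id, title, rating FROM movies WHERE rating BETWEEN 4.8 AND 6.7

Result:
id | title        | rating
---+--------------+-------
2  | Blade Runner | 5.9   
5  | Superbad     | 5.6   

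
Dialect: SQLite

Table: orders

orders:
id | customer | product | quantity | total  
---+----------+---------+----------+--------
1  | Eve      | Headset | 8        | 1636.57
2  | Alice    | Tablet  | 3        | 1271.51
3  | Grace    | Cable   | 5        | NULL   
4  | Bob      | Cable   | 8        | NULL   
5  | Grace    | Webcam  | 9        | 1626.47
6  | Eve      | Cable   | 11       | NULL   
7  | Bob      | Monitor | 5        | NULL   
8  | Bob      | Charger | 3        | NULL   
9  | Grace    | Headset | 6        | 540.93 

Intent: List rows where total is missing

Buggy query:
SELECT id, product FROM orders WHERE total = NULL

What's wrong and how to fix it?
Bug: '= NULL' is always unknown in SQL three-valued logic, so no rows match

Fix: Replace '= NULL' with 'IS NULL'

Corrected query:
SELECT id, product FROM orders WHERE total IS NULL

Result:
id | product
---+--------
3  | Cable  
4  | Cable  
6  | Cable  
7  | Monitor
8  | Charger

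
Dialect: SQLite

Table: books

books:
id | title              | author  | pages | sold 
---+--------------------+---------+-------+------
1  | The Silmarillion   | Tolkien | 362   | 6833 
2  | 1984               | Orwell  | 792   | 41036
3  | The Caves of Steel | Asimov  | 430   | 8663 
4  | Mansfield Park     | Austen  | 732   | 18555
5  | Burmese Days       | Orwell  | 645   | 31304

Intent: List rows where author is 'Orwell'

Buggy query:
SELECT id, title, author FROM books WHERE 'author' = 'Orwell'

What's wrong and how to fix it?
Bug: 'author' in single quotes is a string literal, not the column; the comparison is literal-vs-literal and never true

Fix: Reference the column as author without single quotes

Corrected query:
SELECT id, title, author FROM books WHERE author = 'Orwell'

Result:
id | title        | author
---+--------------+-------
2  | 1984         | Orwell
5  | Burmese Days | Orwell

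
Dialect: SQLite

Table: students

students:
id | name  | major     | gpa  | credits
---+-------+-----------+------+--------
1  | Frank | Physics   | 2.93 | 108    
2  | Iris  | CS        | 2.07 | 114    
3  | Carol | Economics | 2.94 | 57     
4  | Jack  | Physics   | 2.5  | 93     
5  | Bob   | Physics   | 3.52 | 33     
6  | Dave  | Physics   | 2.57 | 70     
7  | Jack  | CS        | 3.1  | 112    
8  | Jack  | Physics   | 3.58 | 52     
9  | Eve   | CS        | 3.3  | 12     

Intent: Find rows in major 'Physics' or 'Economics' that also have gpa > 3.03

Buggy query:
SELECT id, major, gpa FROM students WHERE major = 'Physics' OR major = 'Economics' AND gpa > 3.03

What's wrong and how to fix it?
Bug: Without parentheses, AND is evaluated before OR, so the gpa filter only applies to the 'Economics' branch

Fix: Group the OR with parentheses (or use IN), then AND the threshold

Corrected query:
SELECT id, major, gpa FROM students WHERE (major = 'Physics' OR major = 'Economics') AND gpa > 3.03

Result:
id | major   | gpa 
---+---------+-----
5  | Physics | 3.52
8  | Physics | 3.58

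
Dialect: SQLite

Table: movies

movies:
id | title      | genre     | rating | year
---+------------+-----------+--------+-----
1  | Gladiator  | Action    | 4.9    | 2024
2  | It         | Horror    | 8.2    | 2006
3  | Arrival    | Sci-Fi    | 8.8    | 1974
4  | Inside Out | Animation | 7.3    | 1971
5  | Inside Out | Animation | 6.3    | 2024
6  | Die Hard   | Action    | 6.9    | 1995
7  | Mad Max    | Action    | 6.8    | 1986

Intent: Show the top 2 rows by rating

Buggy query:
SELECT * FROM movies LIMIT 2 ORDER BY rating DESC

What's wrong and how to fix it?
Bug: ORDER BY cannot follow LIMIT; LIMIT is the final clause

Fix: Sort with ORDER BY, then apply LIMIT

Corrected query:
SELECT * FROM movies ORDER BY rating DESC LIMIT 2

Result:
id | title   | genre  | rating | year
---+---------+--------+--------+-----
3  | Arrival | Sci-Fi | 8.8    | 1974
2  | It      | Horror | 8.2    | 2006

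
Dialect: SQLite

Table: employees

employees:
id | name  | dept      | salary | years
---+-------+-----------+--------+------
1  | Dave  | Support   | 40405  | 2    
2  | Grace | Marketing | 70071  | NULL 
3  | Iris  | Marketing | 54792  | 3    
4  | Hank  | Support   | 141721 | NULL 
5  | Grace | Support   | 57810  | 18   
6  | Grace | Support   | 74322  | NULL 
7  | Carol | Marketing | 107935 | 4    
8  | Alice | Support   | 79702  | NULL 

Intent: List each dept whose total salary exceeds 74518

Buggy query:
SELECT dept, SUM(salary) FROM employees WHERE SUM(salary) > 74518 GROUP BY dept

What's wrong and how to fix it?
Bug: Aggregate functions cannot appear in a WHERE clause

Fix: Use HAVING (which filters groups after aggregation) instead of WHERE

Corrected query:
SELECT dept, SUM(salary) FROM employees GROUP BY dept HAVING SUM(salary) > 74518

Result:
dept      | SUM(salary)
----------+------------
Marketing | 232798     
Support   | 393960     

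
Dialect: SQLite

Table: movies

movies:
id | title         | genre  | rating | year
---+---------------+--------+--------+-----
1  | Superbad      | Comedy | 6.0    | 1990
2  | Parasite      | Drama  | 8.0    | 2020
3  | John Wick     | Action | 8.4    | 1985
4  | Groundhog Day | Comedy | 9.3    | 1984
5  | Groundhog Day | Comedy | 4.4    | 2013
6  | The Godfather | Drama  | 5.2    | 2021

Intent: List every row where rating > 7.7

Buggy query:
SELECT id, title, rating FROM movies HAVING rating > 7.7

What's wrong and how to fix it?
Bug: HAVING filters the output of aggregation, but this query has no GROUP BY and no aggregate functions, so SQLite rejects it (HAVING clause on a non-aggregate query); the condition here is per row

Fix: Replace HAVING with WHERE since the condition applies to individual rows

Corrected query:
SELECT id, title, rating FROM movies WHERE rating > 7.7

Result:
id | title         | rating
---+---------------+-------
2  | Parasite      | 8     
3  | John Wick     | 8.4   
4  | Groundhog Day | 9.3   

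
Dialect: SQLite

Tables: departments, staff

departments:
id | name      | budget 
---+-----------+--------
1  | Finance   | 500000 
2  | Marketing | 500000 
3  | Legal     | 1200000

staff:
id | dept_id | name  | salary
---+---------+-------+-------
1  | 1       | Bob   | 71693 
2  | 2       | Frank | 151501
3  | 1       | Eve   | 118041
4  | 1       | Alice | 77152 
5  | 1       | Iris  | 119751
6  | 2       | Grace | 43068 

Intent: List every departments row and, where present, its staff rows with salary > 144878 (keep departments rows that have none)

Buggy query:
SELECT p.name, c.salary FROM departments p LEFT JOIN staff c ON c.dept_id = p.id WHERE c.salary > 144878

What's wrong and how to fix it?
Bug: Filtering c.salary in WHERE discards the NULL rows produced by LEFT JOIN, turning it into an inner join

Fix: Put 'c.salary > 144878' in the JOIN's ON clause instead of WHERE

Corrected query:
SELECT p.name, c.salary FROM departments p LEFT JOIN staff c ON c.dept_id = p.id AND c.salary > 144878

Result:
name      | salary
----------+-------
Finance   | NULL  
Marketing | 151501
Legal     | NULL  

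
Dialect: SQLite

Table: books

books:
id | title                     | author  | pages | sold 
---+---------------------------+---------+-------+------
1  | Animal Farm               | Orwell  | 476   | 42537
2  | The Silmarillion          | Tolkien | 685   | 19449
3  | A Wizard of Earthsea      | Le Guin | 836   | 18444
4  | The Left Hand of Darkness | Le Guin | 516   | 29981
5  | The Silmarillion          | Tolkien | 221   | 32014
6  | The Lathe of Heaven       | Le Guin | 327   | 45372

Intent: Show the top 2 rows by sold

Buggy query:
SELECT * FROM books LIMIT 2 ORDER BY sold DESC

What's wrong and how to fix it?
Bug: ORDER BY cannot follow LIMIT; LIMIT is the final clause

Fix: Swap the clauses: ORDER BY first, then LIMIT

Corrected query:
SELECT * FROM books ORDER BY sold DESC LIMIT 2

Result:
id | title               | author  | pages | sold 
---+---------------------+---------+-------+------
6  | The Lathe of Heaven | Le Guin | 327   | 45372
1  | Animal Farm         | Orwell  | 476   | 42537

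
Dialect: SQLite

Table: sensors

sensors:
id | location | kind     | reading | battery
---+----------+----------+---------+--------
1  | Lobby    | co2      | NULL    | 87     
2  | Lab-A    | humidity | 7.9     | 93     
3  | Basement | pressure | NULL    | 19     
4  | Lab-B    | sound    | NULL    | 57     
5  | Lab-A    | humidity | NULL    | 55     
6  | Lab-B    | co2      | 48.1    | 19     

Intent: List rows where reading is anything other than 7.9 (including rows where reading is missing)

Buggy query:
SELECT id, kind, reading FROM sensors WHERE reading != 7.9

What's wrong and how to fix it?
Bug: Inequality against NULL is unknown, not true; rows with NULL are dropped

Fix: Add an explicit OR reading IS NULL to include the missing-value rows

Corrected query:
SELECT id, kind, reading FROM sensors WHERE reading != 7.9 OR reading IS NULL

Result:
id | kind     | reading
---+----------+--------
1  | co2      | NULL   
3  | pressure | NULL   
4  | sound    | NULL   
5  | humidity | NULL   
6  | co2      | 48.1   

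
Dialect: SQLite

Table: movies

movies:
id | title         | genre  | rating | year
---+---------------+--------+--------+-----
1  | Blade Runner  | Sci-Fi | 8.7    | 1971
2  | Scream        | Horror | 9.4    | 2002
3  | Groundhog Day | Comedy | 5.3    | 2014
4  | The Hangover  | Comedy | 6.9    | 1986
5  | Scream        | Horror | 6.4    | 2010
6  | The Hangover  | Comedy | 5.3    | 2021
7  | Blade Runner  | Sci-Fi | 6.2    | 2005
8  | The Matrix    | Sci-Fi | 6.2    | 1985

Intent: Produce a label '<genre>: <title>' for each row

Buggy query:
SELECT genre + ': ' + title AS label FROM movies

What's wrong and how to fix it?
Bug: SQLite uses || for string concatenation; + coerces text to numbers (yielding 0)

Fix: Use the || operator for string concatenation

Corrected query:
SELECT genre || ': ' || title AS label FROM movies

Result:
label                
---------------------
Sci-Fi: Blade Runner 
Horror: Scream       
Comedy: Groundhog Day
Comedy: The Hangover 
Horror: Scream       
Comedy: The Hangover 
Sci-Fi: Blade Runner 
Sci-Fi: The Matrix   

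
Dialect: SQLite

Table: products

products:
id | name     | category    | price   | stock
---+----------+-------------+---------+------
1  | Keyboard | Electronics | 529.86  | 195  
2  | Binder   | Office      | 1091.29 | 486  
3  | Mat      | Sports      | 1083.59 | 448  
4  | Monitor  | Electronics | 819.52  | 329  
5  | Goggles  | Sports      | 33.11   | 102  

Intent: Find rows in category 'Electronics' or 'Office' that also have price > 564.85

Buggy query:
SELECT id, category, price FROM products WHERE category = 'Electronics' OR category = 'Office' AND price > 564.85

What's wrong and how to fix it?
Bug: AND binds tighter than OR, so this parses as category = 'Electronics' OR (category = 'Office' AND price > 564.85)

Fix: Add parentheses around the OR so the AND applies to both alternatives

Corrected query:
SELECT id, category, price FROM products WHERE (category = 'Electronics' OR category = 'Office') AND price > 564.85

Result:
id | category    | price  
---+-------------+--------
2  | Office      | 1091.29
4  | Electronics | 819.52 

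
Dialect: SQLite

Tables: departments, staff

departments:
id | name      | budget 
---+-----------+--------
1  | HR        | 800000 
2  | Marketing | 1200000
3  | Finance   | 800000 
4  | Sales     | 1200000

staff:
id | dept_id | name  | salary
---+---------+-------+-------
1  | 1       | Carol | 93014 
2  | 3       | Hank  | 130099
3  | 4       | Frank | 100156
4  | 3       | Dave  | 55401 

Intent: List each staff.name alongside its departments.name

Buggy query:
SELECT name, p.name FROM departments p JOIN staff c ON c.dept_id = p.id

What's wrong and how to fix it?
Bug: 'name' exists in both joined tables, so the database can't tell which one is meant

Fix: Prefix ambiguous columns with the table alias

Corrected query:
SELECT c.name, p.name FROM departments p JOIN staff c ON c.dept_id = p.id

Result:
name  | name   
------+--------
Carol | HR     
Hank  | Finance
Frank | Sales  
Dave  | Finance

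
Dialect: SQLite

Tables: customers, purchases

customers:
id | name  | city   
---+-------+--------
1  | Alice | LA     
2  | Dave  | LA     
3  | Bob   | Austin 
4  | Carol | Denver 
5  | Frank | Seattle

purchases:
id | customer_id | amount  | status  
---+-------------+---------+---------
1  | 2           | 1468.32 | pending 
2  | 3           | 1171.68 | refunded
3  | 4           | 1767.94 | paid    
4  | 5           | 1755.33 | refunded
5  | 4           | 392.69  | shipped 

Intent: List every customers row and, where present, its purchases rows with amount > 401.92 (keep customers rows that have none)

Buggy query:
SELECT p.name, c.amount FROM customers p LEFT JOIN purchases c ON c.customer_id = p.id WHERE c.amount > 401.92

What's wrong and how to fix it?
Bug: Filtering c.amount in WHERE discards the NULL rows produced by LEFT JOIN, turning it into an inner join

Fix: Move the right-table condition into the ON clause so unmatched parents are kept

Corrected query:
SELECT p.name, c.amount FROM customers p LEFT JOIN purchases c ON c.customer_id = p.id AND c.amount > 401.92

Result:
name  | amount 
------+--------
Alice | NULL   
Dave  | 1468.32
Bob   | 1171.68
Carol | 1767.94
Frank | 1755.33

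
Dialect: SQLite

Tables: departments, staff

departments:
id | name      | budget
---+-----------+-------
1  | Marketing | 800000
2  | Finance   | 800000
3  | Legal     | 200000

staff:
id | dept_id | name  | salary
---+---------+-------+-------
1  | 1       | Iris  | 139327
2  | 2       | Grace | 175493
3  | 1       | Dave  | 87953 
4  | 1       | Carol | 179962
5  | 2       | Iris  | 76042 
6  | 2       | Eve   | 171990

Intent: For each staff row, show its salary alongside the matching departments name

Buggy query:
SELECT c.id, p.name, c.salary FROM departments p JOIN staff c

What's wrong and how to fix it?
Bug: Missing join condition: each staff row is matched to all departments rows instead of just its own

Fix: Specify the join condition linking the foreign key to the parent id

Corrected query:
SELECT c.id, p.name, c.salary FROM departments p JOIN staff c ON c.dept_id = p.id

Result:
id | name      | salary
---+-----------+-------
1  | Marketing | 139327
2  | Finance   | 175493
3  | Marketing | 87953 
4  | Marketing | 179962
5  | Finance   | 76042 
6  | Finance   | 171990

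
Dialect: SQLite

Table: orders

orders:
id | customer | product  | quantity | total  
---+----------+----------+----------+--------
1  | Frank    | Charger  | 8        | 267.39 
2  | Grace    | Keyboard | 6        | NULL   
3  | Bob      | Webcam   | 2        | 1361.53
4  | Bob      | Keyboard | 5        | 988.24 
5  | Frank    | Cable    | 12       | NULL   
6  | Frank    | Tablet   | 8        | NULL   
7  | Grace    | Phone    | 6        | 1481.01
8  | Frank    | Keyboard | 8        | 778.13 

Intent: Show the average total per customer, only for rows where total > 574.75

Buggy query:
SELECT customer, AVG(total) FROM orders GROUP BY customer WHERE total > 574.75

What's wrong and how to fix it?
Bug: WHERE cannot follow GROUP BY

Fix: Move the WHERE clause before GROUP BY

Corrected query:
SELECT customer, AVG(total) FROM orders WHERE total > 574.75 GROUP BY customer

Result:
customer | AVG(total)
---------+-----------
Bob      | 1174.885  
Frank    | 778.13    
Grace    | 1481.01   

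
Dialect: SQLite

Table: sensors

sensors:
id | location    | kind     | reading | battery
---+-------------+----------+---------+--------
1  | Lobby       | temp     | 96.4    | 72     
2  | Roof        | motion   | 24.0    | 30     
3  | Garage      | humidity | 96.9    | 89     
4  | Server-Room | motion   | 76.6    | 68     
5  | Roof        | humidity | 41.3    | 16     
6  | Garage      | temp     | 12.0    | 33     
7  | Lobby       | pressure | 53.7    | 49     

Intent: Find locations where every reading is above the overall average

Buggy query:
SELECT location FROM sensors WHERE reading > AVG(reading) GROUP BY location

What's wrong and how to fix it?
Bug: AVG() is an aggregate; it can't sit directly in WHERE

Fix: Use a subquery for AVG and a HAVING MIN(...) filter so the condition holds for every row in the group

Corrected query:
SELECT location FROM sensors GROUP BY location HAVING MIN(reading) > (SELECT AVG(reading) FROM sensors)

Result:
location   
-----------
Server-Room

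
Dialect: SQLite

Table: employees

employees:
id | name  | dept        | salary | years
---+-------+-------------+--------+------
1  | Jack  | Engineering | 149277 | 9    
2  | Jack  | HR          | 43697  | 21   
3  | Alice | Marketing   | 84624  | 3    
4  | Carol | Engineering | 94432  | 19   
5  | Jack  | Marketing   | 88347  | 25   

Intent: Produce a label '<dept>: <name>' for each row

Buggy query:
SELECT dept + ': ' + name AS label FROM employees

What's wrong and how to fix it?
Bug: SQLite uses || for string concatenation; + coerces text to numbers (yielding 0)

Fix: Use the || operator for string concatenation

Corrected query:
SELECT dept || ': ' || name AS label FROM employees

Result:
label             
------------------
Engineering: Jack 
HR: Jack          
Marketing: Alice  
Engineering: Carol
Marketing: Jack   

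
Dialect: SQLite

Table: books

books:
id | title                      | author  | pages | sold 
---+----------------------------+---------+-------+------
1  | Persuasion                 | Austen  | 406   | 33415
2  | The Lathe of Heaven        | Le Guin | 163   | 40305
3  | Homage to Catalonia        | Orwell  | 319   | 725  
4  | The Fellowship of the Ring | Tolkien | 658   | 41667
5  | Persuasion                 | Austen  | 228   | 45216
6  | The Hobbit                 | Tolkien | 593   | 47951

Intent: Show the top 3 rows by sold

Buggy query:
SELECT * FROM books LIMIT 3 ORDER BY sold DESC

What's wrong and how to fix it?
Bug: ORDER BY cannot follow LIMIT; LIMIT is the final clause

Fix: Sort with ORDER BY, then apply LIMIT

Corrected query:
SELECT * FROM books ORDER BY sold DESC LIMIT 3

Result:
id | title                      | author  | pages | sold 
---+----------------------------+---------+-------+------
6  | The Hobbit                 | Tolkien | 593   | 47951
5  | Persuasion                 | Austen  | 228   | 45216
4  | The Fellowship of the Ring | Tolkien | 658   | 41667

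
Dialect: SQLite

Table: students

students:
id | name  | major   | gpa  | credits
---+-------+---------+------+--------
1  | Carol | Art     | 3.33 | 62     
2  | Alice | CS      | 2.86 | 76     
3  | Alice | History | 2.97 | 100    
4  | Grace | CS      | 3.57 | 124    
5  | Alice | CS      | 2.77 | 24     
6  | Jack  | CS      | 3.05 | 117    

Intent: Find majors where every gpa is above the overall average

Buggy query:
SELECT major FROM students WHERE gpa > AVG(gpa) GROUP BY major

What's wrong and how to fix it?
Bug: AVG() is an aggregate; it can't sit directly in WHERE

Fix: Use a subquery for AVG and a HAVING MIN(...) filter so the condition holds for every row in the group

Corrected query:
SELECT major FROM students GROUP BY major HAVING MIN(gpa) > (SELECT AVG(gpa) FROM students)

Result:
major
-----
Art  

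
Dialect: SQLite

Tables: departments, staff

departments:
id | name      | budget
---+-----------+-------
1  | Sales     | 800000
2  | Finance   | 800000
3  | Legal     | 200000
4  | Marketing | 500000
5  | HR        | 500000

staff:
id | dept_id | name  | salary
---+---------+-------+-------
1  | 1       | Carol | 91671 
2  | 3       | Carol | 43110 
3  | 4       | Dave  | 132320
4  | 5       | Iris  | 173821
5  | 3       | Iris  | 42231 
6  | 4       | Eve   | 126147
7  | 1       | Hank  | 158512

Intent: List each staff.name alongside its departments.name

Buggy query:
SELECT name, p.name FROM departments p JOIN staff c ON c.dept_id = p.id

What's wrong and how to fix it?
Bug: Both tables have a 'name' column; the unqualified reference is ambiguous

Fix: Qualify the column with its table alias (c.name)

Corrected query:
SELECT c.name, p.name FROM departments p JOIN staff c ON c.dept_id = p.id

Result:
name  | name     
------+----------
Carol | Sales    
Carol | Legal    
Dave  | Marketing
Iris  | HR       
Iris  | Legal    
Eve   | Marketing
Hank  | Sales    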